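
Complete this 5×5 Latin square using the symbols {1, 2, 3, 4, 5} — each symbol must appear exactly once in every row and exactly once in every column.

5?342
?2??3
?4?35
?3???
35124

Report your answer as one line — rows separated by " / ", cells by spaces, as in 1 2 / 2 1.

(r1,c2): row 1 has {2,3,4,5}; column 2 has {2,3,4,5}, so it must be 1.
(r3,c3): row 3 has {3,4,5}; column 3 has {1,3}, so it must be 2.
(r4,c5): row 4 has {3}; column 5 has {2,3,4,5}, so it must be 1.
(r3,c1): row 3 has {2,3,4,5}; column 1 has {3,5}, so it must be 1.
(r4,c4): row 4 has {1,3}; column 4 has {2,3,4}, so it must be 5.
(r2,c1): row 2 has {2,3}; column 1 has {1,3,5}, so it must be 4.
(r2,c3): row 2 has {2,3,4}; column 3 has {1,2,3}, so it must be 5.
(r2,c4): row 2 has {2,3,4,5}; column 4 has {2,3,4,5}, so it must be 1.
(r4,c1): row 4 has {1,3,5}; column 1 has {1,3,4,5}, so it must be 2.
(r4,c3): row 4 has {1,2,3,5}; column 3 has {1,2,3,5}, so it must be 4.

5 1 3 4 2 / 4 2 5 1 3 / 1 4 2 3 5 / 2 3 4 5 1 / 3 5 1 2 4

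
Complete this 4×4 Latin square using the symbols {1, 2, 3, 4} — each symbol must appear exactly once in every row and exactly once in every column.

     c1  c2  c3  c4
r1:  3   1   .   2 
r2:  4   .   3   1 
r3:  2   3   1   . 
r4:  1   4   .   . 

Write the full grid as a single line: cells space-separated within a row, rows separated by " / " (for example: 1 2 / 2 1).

3 1 4 2 / 4 2 3 1 / 2 3 1 4 / 1 4 2 3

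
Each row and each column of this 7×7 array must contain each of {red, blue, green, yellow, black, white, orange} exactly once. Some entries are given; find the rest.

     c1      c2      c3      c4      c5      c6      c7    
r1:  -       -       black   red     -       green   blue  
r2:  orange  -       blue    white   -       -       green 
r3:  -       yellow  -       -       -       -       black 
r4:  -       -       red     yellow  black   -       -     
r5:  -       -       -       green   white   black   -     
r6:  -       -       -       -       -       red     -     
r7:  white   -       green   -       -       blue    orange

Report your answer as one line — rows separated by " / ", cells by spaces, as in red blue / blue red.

yellow white black red orange green blue / orange black blue white red yellow green / red yellow orange blue green white black / green blue red yellow black orange white / blue orange yellow green white black red / black green white orange blue red yellow / white red green black yellow blue orange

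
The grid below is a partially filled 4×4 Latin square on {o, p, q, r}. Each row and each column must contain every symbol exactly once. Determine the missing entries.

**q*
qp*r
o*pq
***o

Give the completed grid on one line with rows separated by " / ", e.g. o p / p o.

r o q p / q p o r / o r p q / p q r o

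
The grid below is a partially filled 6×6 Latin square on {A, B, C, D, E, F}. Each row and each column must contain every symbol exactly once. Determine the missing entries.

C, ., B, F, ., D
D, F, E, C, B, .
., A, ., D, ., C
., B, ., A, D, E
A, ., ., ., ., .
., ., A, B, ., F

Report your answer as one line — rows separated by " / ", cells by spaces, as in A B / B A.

C E B F A D / D F E C B A / B A F D E C / F B C A D E / A C D E F B / E D A B C F

(r1,c2) = E
(r1,c5) = A
(r2,c6) = A
(r3,c3) = F
(r3,c5) = E
(r4,c1) = F
(r4,c3) = C
(r5,c3) = D
(r5,c4) = E
(r5,c6) = B
(r6,c1) = E
(r6,c5) = C
(r3,c1) = B
(r5,c2) = C
(r5,c5) = F
(r6,c2) = D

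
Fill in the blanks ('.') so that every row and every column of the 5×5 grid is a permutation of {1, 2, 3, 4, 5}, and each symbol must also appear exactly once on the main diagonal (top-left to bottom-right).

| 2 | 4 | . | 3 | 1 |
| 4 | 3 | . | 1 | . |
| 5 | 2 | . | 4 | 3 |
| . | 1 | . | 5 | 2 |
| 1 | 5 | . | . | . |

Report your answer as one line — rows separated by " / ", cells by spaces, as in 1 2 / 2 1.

2 4 5 3 1 / 4 3 2 1 5 / 5 2 1 4 3 / 3 1 4 5 2 / 1 5 3 2 4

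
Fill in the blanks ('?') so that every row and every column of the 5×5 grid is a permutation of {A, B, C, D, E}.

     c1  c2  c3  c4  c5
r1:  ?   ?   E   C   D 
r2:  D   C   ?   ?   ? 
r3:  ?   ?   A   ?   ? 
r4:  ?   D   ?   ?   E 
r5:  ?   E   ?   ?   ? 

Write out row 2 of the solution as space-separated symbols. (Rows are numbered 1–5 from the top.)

(r2,c3) = B
(r2,c5) = A
(r3,c2) = B
(r3,c5) = C
(r4,c3) = C
(r5,c3) = D
(r5,c5) = B
(r1,c2) = A
(r2,c4) = E

D C B E A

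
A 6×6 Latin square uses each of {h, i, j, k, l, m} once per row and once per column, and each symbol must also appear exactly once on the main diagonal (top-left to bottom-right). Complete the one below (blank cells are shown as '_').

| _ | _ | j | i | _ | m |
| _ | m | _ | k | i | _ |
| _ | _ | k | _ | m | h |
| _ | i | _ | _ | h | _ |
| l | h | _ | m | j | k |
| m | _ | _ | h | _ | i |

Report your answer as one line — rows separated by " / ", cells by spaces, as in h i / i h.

h k j i l m / j m h k i l / i l k j m h / k i m l h j / l h i m j k / m j l h k i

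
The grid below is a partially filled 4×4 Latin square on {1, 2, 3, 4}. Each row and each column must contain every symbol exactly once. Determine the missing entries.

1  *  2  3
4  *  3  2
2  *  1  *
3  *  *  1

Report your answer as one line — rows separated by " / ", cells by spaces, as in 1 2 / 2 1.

1 4 2 3 / 4 1 3 2 / 2 3 1 4 / 3 2 4 1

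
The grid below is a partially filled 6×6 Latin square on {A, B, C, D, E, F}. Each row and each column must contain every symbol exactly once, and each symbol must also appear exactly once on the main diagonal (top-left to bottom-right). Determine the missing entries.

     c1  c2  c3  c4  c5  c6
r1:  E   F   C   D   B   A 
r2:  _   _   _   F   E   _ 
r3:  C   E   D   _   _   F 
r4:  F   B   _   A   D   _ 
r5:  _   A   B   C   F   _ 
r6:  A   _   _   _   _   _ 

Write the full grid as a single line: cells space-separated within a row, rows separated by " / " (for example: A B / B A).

(r2,c2) = C
(r2,c3) = A
(r3,c4) = B
(r3,c5) = A
(r4,c3) = E
(r4,c6) = C
(r5,c1) = D
(r5,c6) = E
(r6,c2) = D
(r6,c3) = F
(r6,c4) = E
(r6,c5) = C
(r6,c6) = B
(r2,c1) = B
(r2,c6) = D

E F C D B A / B C A F E D / C E D B A F / F B E A D C / D A B C F E / A D F E C B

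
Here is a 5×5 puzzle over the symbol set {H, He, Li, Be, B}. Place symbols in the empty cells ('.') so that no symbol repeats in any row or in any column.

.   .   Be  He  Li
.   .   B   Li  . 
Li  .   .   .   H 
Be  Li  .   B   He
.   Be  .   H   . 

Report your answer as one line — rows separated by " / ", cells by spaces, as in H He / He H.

B H Be He Li / H He B Li Be / Li B He Be H / Be Li H B He / He Be Li H B

(r2,c5): row 2 has {Li,B}; column 5 has {H,He,Li}, so it must be Be.
(r3,c3): row 3 has {H,Li}; column 3 has {Be,B}, so it must be He.
(r3,c4): row 3 has {H,He,Li}; column 4 has {H,He,Li,B}, so it must be Be.
(r4,c3): row 4 has {He,Li,Be,B}; column 3 has {He,Be,B}, so it must be H.
(r5,c3): row 5 has {H,Be}; column 3 has {H,He,Be,B}, so it must be Li.
(r5,c5): row 5 has {H,Li,Be}; column 5 has {H,He,Li,Be}, so it must be B.
(r3,c2): row 3 has {H,He,Li,Be}; column 2 has {Li,Be}, so it must be B.
(r5,c1): row 5 has {H,Li,Be,B}; column 1 has {Li,Be}, so it must be He.
(r1,c2): row 1 has {He,Li,Be}; column 2 has {Li,Be,B}, so it must be H.
(r2,c1): row 2 has {Li,Be,B}; column 1 has {He,Li,Be}, so it must be H.
(r2,c2): row 2 has {H,Li,Be,B}; column 2 has {H,Li,Be,B}, so it must be He.
(r1,c1): row 1 has {H,He,Li,Be}; column 1 has {H,He,Li,Be}, so it must be B.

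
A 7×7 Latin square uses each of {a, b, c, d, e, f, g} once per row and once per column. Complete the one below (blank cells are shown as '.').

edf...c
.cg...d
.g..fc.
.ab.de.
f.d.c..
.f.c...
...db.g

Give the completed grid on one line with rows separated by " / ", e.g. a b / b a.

(r4,c7) = f
(r7,c2) = e
(r4,c4) = g
(r5,c2) = b
(r4,c1) = c
(r7,c1) = a
(r7,c3) = c
(r7,c6) = f
(r2,c1) = b
(r2,c6) = a
(r3,c1) = d
(r5,c6) = g
(r6,c1) = g
(r1,c6) = b
(r2,c5) = e
(r6,c5) = a
(r6,c6) = d
(r1,c4) = a
(r1,c5) = g
(r2,c4) = f
(r5,c4) = e
(r5,c7) = a
(r6,c3) = e
(r6,c7) = b
(r3,c3) = a
(r3,c4) = b
(r3,c7) = e

e d f a g b c / b c g f e a d / d g a b f c e / c a b g d e f / f b d e c g a / g f e c a d b / a e c d b f g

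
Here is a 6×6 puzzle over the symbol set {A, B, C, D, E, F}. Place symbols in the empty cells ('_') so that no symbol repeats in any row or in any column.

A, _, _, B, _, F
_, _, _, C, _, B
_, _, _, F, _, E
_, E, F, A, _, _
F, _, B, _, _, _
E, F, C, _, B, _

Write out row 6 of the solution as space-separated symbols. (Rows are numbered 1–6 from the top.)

E F C D B A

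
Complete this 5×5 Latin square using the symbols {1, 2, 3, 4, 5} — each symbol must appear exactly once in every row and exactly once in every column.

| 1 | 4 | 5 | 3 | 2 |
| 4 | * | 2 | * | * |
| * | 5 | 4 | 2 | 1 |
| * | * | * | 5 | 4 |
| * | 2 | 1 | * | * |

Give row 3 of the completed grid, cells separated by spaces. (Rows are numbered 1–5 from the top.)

3 5 4 2 1

Cell (r2,c4): row 2 has {2,4}; column 4 has {2,3,5} → 1.
Cell (r3,c1): row 3 has {1,2,4,5}; column 1 has {1,4} → 3.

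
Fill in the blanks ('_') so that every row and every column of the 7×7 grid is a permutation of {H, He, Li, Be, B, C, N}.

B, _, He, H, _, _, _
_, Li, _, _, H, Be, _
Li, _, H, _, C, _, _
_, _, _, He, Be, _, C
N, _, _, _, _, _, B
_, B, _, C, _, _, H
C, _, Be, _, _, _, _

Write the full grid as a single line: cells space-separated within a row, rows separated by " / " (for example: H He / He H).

B Be He H N C Li / He Li C B H Be N / Li He H N C B Be / H N B He Be Li C / N C Li Be He H B / Be B N C Li He H / C H Be Li B N He

row 2 has {H,Li,Be}; column 1 has {Li,B,C,N} — only He is left for (r2,c1).
row 2 has {H,He,Li,Be}; column 7 has {H,B,C} — only N is left for (r2,c7).
row 4 has {He,Be,C}; column 1 has {He,Li,B,C,N} — only H is left for (r4,c1).
row 4 has {H,He,Be,C}; column 2 has {Li,B} — only N is left for (r4,c2).
row 6 has {H,B,C}; column 1 has {H,He,Li,B,C,N} — only Be is left for (r6,c1).
row 2 has {H,He,Li,Be,N}; column 4 has {H,He,C} — only B is left for (r2,c4).
row 2 has {H,He,Li,Be,B,N}; column 3 has {H,He,Be} — only C is left for (r2,c3).
row 5 has {B,N}; column 3 has {H,He,Be,C} — only Li is left for (r5,c3).
row 5 has {Li,B,N}; column 4 has {H,He,B,C} — only Be is left for (r5,c4).
row 5 has {Li,Be,B,N}; column 5 has {H,Be,C} — only He is left for (r5,c5).
row 6 has {H,Be,B,C}; column 3 has {H,He,Li,Be,C} — only N is left for (r6,c3).
row 6 has {H,Be,B,C,N}; column 5 has {H,He,Be,C} — only Li is left for (r6,c5).
row 6 has {H,Li,Be,B,C,N}; column 6 has {Be} — only He is left for (r6,c6).
row 1 has {H,He,B}; column 5 has {H,He,Li,Be,C} — only N is left for (r1,c5).
row 3 has {H,Li,C}; column 4 has {H,He,Be,B,C} — only N is left for (r3,c4).
row 3 has {H,Li,C,N}; column 6 has {He,Be} — only B is left for (r3,c6).
row 4 has {H,He,Be,C,N}; column 3 has {H,He,Li,Be,C,N} — only B is left for (r4,c3).
row 4 has {H,He,Be,B,C,N}; column 6 has {He,Be,B} — only Li is left for (r4,c6).
row 7 has {Be,C}; column 4 has {H,He,Be,B,C,N} — only Li is left for (r7,c4).
row 7 has {Li,Be,C}; column 5 has {H,He,Li,Be,C,N} — only B is left for (r7,c5).
row 7 has {Li,Be,B,C}; column 7 has {H,B,C,N} — only He is left for (r7,c7).
row 1 has {H,He,B,N}; column 6 has {He,Li,Be,B} — only C is left for (r1,c6).
row 3 has {H,Li,B,C,N}; column 7 has {H,He,B,C,N} — only Be is left for (r3,c7).
row 5 has {He,Li,Be,B,N}; column 6 has {He,Li,Be,B,C} — only H is left for (r5,c6).
row 7 has {He,Li,Be,B,C}; column 2 has {Li,B,N} — only H is left for (r7,c2).
row 7 has {H,He,Li,Be,B,C}; column 6 has {H,He,Li,Be,B,C} — only N is left for (r7,c6).
row 1 has {H,He,B,C,N}; column 2 has {H,Li,B,N} — only Be is left for (r1,c2).
row 1 has {H,He,Be,B,C,N}; column 7 has {H,He,Be,B,C,N} — only Li is left for (r1,c7).
row 3 has {H,Li,Be,B,C,N}; column 2 has {H,Li,Be,B,N} — only He is left for (r3,c2).
row 5 has {H,He,Li,Be,B,N}; column 2 has {H,He,Li,Be,B,N} — only C is left for (r5,c2).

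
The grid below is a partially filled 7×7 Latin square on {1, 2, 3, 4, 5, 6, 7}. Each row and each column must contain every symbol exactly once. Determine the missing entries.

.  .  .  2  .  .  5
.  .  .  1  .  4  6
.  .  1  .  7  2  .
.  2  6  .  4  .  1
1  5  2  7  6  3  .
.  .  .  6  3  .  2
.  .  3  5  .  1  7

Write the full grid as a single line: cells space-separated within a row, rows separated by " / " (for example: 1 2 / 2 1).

(r1,c5): row 1 has {2,5}; column 5 has {3,4,6,7}, so it must be 1.
(r4,c4): row 4 has {1,2,4,6}; column 4 has {1,2,5,6,7}, so it must be 3.
(r5,c7): row 5 has {1,2,3,5,6,7}; column 7 has {1,2,5,6,7}, so it must be 4.
(r7,c5): row 7 has {1,3,5,7}; column 5 has {1,3,4,6,7}, so it must be 2.
(r2,c5): row 2 has {1,4,6}; column 5 has {1,2,3,4,6,7}, so it must be 5.
(r3,c4): row 3 has {1,2,7}; column 4 has {1,2,3,5,6,7}, so it must be 4.
(r3,c7): row 3 has {1,2,4,7}; column 7 has {1,2,4,5,6,7}, so it must be 3.
(r2,c3): row 2 has {1,4,5,6}; column 3 has {1,2,3,6}, so it must be 7.
(r3,c2): row 3 has {1,2,3,4,7}; column 2 has {2,5}, so it must be 6.
(r7,c2): row 7 has {1,2,3,5,7}; column 2 has {2,5,6}, so it must be 4.
(r1,c3): row 1 has {1,2,5}; column 3 has {1,2,3,6,7}, so it must be 4.
(r2,c2): row 2 has {1,4,5,6,7}; column 2 has {2,4,5,6}, so it must be 3.
(r3,c1): row 3 has {1,2,3,4,6,7}; column 1 has {1}, so it must be 5.
(r4,c1): row 4 has {1,2,3,4,6}; column 1 has {1,5}, so it must be 7.
(r4,c6): row 4 has {1,2,3,4,6,7}; column 6 has {1,2,3,4}, so it must be 5.
(r6,c1): row 6 has {2,3,6}; column 1 has {1,5,7}, so it must be 4.
(r6,c3): row 6 has {2,3,4,6}; column 3 has {1,2,3,4,6,7}, so it must be 5.
(r6,c6): row 6 has {2,3,4,5,6}; column 6 has {1,2,3,4,5}, so it must be 7.
(r7,c1): row 7 has {1,2,3,4,5,7}; column 1 has {1,4,5,7}, so it must be 6.
(r1,c1): row 1 has {1,2,4,5}; column 1 has {1,4,5,6,7}, so it must be 3.
(r1,c2): row 1 has {1,2,3,4,5}; column 2 has {2,3,4,5,6}, so it must be 7.
(r1,c6): row 1 has {1,2,3,4,5,7}; column 6 has {1,2,3,4,5,7}, so it must be 6.
(r2,c1): row 2 has {1,3,4,5,6,7}; column 1 has {1,3,4,5,6,7}, so it must be 2.
(r6,c2): row 6 has {2,3,4,5,6,7}; column 2 has {2,3,4,5,6,7}, so it must be 1.

3 7 4 2 1 6 5 / 2 3 7 1 5 4 6 / 5 6 1 4 7 2 3 / 7 2 6 3 4 5 1 / 1 5 2 7 6 3 4 / 4 1 5 6 3 7 2 / 6 4 3 5 2 1 7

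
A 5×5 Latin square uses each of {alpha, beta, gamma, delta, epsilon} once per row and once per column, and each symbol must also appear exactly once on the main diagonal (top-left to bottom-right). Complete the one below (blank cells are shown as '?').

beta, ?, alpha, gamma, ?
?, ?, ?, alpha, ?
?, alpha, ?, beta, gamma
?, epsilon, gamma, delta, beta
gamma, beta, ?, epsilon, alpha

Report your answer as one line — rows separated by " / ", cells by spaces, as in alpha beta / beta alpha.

beta delta alpha gamma epsilon / epsilon gamma beta alpha delta / delta alpha epsilon beta gamma / alpha epsilon gamma delta beta / gamma beta delta epsilon alpha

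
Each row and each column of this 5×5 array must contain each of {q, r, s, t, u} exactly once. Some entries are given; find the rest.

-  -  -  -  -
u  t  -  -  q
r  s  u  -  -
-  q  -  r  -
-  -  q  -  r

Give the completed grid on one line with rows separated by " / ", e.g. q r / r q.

(r2,c4) = s
(r3,c5) = t
(r5,c2) = u
(r5,c4) = t
(r1,c2) = r
(r2,c3) = r
(r3,c4) = q
(r5,c1) = s
(r1,c4) = u
(r1,c5) = s
(r4,c1) = t
(r4,c3) = s
(r4,c5) = u
(r1,c1) = q
(r1,c3) = t

q r t u s / u t r s q / r s u q t / t q s r u / s u q t r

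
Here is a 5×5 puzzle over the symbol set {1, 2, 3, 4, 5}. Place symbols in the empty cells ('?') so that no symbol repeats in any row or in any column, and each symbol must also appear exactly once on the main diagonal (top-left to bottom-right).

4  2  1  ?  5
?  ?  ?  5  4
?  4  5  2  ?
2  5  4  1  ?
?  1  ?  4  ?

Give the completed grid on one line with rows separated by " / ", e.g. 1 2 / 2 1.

row 1 has {1,2,4,5}; column 4 has {1,2,4,5} — only 3 is left for (r1,c4).
row 2 has {4,5}; column 2 has {1,2,4,5}; the diagonal has {1,4,5} — only 3 is left for (r2,c2).
row 2 has {3,4,5}; column 3 has {1,4,5} — only 2 is left for (r2,c3).
row 4 has {1,2,4,5}; column 5 has {4,5} — only 3 is left for (r4,c5).
row 5 has {1,4}; column 3 has {1,2,4,5} — only 3 is left for (r5,c3).
row 5 has {1,3,4}; column 5 has {3,4,5}; the diagonal has {1,3,4,5} — only 2 is left for (r5,c5).
row 2 has {2,3,4,5}; column 1 has {2,4} — only 1 is left for (r2,c1).
row 3 has {2,4,5}; column 1 has {1,2,4} — only 3 is left for (r3,c1).
row 3 has {2,3,4,5}; column 5 has {2,3,4,5} — only 1 is left for (r3,c5).
row 5 has {1,2,3,4}; column 1 has {1,2,3,4} — only 5 is left for (r5,c1).

4 2 1 3 5 / 1 3 2 5 4 / 3 4 5 2 1 / 2 5 4 1 3 / 5 1 3 4 2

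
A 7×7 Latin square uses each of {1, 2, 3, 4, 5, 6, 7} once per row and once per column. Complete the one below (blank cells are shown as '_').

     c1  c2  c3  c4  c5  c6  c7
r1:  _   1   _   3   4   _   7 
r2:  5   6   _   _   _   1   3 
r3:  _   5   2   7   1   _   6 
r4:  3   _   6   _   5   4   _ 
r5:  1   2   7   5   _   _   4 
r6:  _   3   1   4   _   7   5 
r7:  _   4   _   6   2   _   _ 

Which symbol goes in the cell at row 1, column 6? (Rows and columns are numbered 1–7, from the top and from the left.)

2

Cell (r1,c3): row 1 has {1,3,4,7}; column 3 has {1,2,6,7} → 5.
Cell (r2,c3): row 2 has {1,3,5,6}; column 3 has {1,2,5,6,7} → 4.
Cell (r2,c4): row 2 has {1,3,4,5,6}; column 4 has {3,4,5,6,7} → 2.
Cell (r2,c5): row 2 has {1,2,3,4,5,6}; column 5 has {1,2,4,5} → 7.
Cell (r3,c1): row 3 has {1,2,5,6,7}; column 1 has {1,3,5} → 4.
Cell (r3,c6): row 3 has {1,2,4,5,6,7}; column 6 has {1,4,7} → 3.
Cell (r4,c2): row 4 has {3,4,5,6}; column 2 has {1,2,3,4,5,6} → 7.
Cell (r4,c4): row 4 has {3,4,5,6,7}; column 4 has {2,3,4,5,6,7} → 1.
Cell (r4,c7): row 4 has {1,3,4,5,6,7}; column 7 has {3,4,5,6,7} → 2.
Cell (r5,c6): row 5 has {1,2,4,5,7}; column 6 has {1,3,4,7} → 6.
Cell (r6,c5): row 6 has {1,3,4,5,7}; column 5 has {1,2,4,5,7} → 6.
Cell (r7,c1): row 7 has {2,4,6}; column 1 has {1,3,4,5} → 7.
Cell (r7,c3): row 7 has {2,4,6,7}; column 3 has {1,2,4,5,6,7} → 3.
Cell (r7,c6): row 7 has {2,3,4,6,7}; column 6 has {1,3,4,6,7} → 5.
Cell (r7,c7): row 7 has {2,3,4,5,6,7}; column 7 has {2,3,4,5,6,7} → 1.
Cell (r1,c6): row 1 has {1,3,4,5,7}; column 6 has {1,3,4,5,6,7} → 2.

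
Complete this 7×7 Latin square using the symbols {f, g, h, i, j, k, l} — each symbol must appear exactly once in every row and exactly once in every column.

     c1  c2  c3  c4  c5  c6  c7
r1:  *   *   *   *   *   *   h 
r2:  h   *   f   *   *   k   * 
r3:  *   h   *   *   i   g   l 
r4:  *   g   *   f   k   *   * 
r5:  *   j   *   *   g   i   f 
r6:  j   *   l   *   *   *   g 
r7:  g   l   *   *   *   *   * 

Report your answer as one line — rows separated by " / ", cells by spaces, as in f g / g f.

(r2,c2) = i
(r2,c7) = j
(r4,c7) = i
(r7,c7) = k
(r2,c5) = l
(r4,c1) = l
(r5,c1) = k
(r5,c3) = h
(r5,c4) = l
(r2,c4) = g
(r3,c1) = f
(r4,c3) = j
(r4,c6) = h
(r6,c6) = f
(r7,c3) = i
(r7,c6) = j
(r1,c1) = i
(r1,c6) = l
(r3,c3) = k
(r3,c4) = j
(r6,c2) = k
(r6,c5) = h
(r7,c4) = h
(r7,c5) = f
(r1,c2) = f
(r1,c3) = g
(r1,c4) = k
(r1,c5) = j
(r6,c4) = i

i f g k j l h / h i f g l k j / f h k j i g l / l g j f k h i / k j h l g i f / j k l i h f g / g l i h f j k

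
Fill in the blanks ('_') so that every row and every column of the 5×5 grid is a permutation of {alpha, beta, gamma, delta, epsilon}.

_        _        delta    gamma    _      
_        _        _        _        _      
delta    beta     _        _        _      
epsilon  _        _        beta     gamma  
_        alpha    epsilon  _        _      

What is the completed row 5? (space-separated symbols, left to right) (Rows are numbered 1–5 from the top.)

gamma alpha epsilon delta beta

row 1 has {gamma,delta}; column 2 has {alpha,beta} — only epsilon is left for (r1,c2).
row 4 has {beta,gamma,epsilon}; column 2 has {alpha,beta,epsilon} — only delta is left for (r4,c2).
row 4 has {beta,gamma,delta,epsilon}; column 3 has {delta,epsilon} — only alpha is left for (r4,c3).
row 5 has {alpha,epsilon}; column 4 has {beta,gamma} — only delta is left for (r5,c4).
row 5 has {alpha,delta,epsilon}; column 5 has {gamma} — only beta is left for (r5,c5).
row 1 has {gamma,delta,epsilon}; column 5 has {beta,gamma} — only alpha is left for (r1,c5).
row 2 is empty so far; column 2 has {alpha,beta,delta,epsilon} — only gamma is left for (r2,c2).
row 2 has {gamma}; column 3 has {alpha,delta,epsilon} — only beta is left for (r2,c3).
row 3 has {beta,delta}; column 3 has {alpha,beta,delta,epsilon} — only gamma is left for (r3,c3).
row 3 has {beta,gamma,delta}; column 5 has {alpha,beta,gamma} — only epsilon is left for (r3,c5).
row 5 has {alpha,beta,delta,epsilon}; column 1 has {delta,epsilon} — only gamma is left for (r5,c1).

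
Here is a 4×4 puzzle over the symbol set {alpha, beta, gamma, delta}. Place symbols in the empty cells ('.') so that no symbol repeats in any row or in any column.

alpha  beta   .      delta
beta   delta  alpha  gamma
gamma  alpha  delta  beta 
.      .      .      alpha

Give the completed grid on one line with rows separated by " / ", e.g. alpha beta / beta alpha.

alpha beta gamma delta / beta delta alpha gamma / gamma alpha delta beta / delta gamma beta alpha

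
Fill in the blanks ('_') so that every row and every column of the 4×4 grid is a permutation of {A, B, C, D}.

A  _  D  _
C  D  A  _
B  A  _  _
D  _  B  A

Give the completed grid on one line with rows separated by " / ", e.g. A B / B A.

A B D C / C D A B / B A C D / D C B A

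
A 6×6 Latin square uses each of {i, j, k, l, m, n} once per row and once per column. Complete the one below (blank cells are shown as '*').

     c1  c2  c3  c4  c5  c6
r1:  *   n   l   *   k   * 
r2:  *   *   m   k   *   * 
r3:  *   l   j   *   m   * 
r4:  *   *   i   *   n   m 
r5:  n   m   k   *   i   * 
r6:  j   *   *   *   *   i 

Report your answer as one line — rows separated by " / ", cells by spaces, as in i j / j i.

m n l i k j / l i m k j n / i l j n m k / k j i l n m / n m k j i l / j k n m l i

(r1,c6) = j
(r5,c6) = l
(r6,c2) = k
(r6,c3) = n
(r6,c5) = l
(r2,c5) = j
(r2,c6) = n
(r3,c6) = k
(r4,c2) = j
(r4,c4) = l
(r5,c4) = j
(r6,c4) = m
(r1,c4) = i
(r2,c2) = i
(r3,c1) = i
(r3,c4) = n
(r4,c1) = k
(r1,c1) = m
(r2,c1) = l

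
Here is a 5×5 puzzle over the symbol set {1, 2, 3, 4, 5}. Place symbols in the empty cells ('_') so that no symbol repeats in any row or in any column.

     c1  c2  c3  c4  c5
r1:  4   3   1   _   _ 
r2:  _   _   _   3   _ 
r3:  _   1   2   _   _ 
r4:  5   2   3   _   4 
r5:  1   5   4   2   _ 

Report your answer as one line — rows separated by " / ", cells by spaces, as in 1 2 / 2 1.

row 1 has {1,3,4}; column 4 has {2,3} — only 5 is left for (r1,c4).
row 1 has {1,3,4,5}; column 5 has {4} — only 2 is left for (r1,c5).
row 2 has {3}; column 1 has {1,4,5} — only 2 is left for (r2,c1).
row 2 has {2,3}; column 2 has {1,2,3,5} — only 4 is left for (r2,c2).
row 2 has {2,3,4}; column 3 has {1,2,3,4} — only 5 is left for (r2,c3).
row 2 has {2,3,4,5}; column 5 has {2,4} — only 1 is left for (r2,c5).
row 3 has {1,2}; column 1 has {1,2,4,5} — only 3 is left for (r3,c1).
row 3 has {1,2,3}; column 4 has {2,3,5} — only 4 is left for (r3,c4).
row 3 has {1,2,3,4}; column 5 has {1,2,4} — only 5 is left for (r3,c5).
row 4 has {2,3,4,5}; column 4 has {2,3,4,5} — only 1 is left for (r4,c4).
row 5 has {1,2,4,5}; column 5 has {1,2,4,5} — only 3 is left for (r5,c5).

4 3 1 5 2 / 2 4 5 3 1 / 3 1 2 4 5 / 5 2 3 1 4 / 1 5 4 2 3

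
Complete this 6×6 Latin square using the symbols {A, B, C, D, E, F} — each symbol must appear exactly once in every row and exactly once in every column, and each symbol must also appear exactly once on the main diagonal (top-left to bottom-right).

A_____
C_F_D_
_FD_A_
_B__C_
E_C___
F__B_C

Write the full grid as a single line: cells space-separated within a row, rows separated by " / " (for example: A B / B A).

A C B E F D / C E F A D B / B F D C A E / D B E F C A / E A C D B F / F D A B E C

row 2 has {C,D,F}; column 2 has {B,F}; the diagonal has {A,C,D} — only E is left for (r2,c2).
row 2 has {C,D,E,F}; column 4 has {B} — only A is left for (r2,c4).
row 2 has {A,C,D,E,F}; column 6 has {C} — only B is left for (r2,c6).
row 3 has {A,D,F}; column 1 has {A,C,E,F} — only B is left for (r3,c1).
row 3 has {A,B,D,F}; column 6 has {B,C} — only E is left for (r3,c6).
row 4 has {B,C}; column 1 has {A,B,C,E,F} — only D is left for (r4,c1).
row 4 has {B,C,D}; column 4 has {A,B}; the diagonal has {A,C,D,E} — only F is left for (r4,c4).
row 4 has {B,C,D,F}; column 6 has {B,C,E} — only A is left for (r4,c6).
row 5 has {C,E}; column 4 has {A,B,F} — only D is left for (r5,c4).
row 5 has {C,D,E}; column 5 has {A,C,D}; the diagonal has {A,C,D,E,F} — only B is left for (r5,c5).
row 5 has {B,C,D,E}; column 6 has {A,B,C,E} — only F is left for (r5,c6).
row 6 has {B,C,F}; column 5 has {A,B,C,D} — only E is left for (r6,c5).
row 1 has {A}; column 5 has {A,B,C,D,E} — only F is left for (r1,c5).
row 1 has {A,F}; column 6 has {A,B,C,E,F} — only D is left for (r1,c6).
row 3 has {A,B,D,E,F}; column 4 has {A,B,D,F} — only C is left for (r3,c4).
row 4 has {A,B,C,D,F}; column 3 has {C,D,F} — only E is left for (r4,c3).
row 5 has {B,C,D,E,F}; column 2 has {B,E,F} — only A is left for (r5,c2).
row 6 has {B,C,E,F}; column 2 has {A,B,E,F} — only D is left for (r6,c2).
row 6 has {B,C,D,E,F}; column 3 has {C,D,E,F} — only A is left for (r6,c3).
row 1 has {A,D,F}; column 2 has {A,B,D,E,F} — only C is left for (r1,c2).
row 1 has {A,C,D,F}; column 3 has {A,C,D,E,F} — only B is left for (r1,c3).
row 1 has {A,B,C,D,F}; column 4 has {A,B,C,D,F} — only E is left for (r1,c4).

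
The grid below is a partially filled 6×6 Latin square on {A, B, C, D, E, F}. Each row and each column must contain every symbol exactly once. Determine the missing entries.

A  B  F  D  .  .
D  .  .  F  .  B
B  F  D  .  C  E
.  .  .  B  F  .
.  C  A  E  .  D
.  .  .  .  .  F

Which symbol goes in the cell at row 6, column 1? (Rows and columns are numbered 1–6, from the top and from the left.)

row 1 has {A,B,D,F}; column 5 has {C,F} — only E is left for (r1,c5).
row 1 has {A,B,D,E,F}; column 6 has {B,D,E,F} — only C is left for (r1,c6).
row 2 has {B,D,F}; column 5 has {C,E,F} — only A is left for (r2,c5).
row 3 has {B,C,D,E,F}; column 4 has {B,D,E,F} — only A is left for (r3,c4).
row 4 has {B,F}; column 6 has {B,C,D,E,F} — only A is left for (r4,c6).
row 5 has {A,C,D,E}; column 1 has {A,B,D} — only F is left for (r5,c1).
row 5 has {A,C,D,E,F}; column 5 has {A,C,E,F} — only B is left for (r5,c5).
row 6 has {F}; column 4 has {A,B,D,E,F} — only C is left for (r6,c4).
row 6 has {C,F}; column 5 has {A,B,C,E,F} — only D is left for (r6,c5).
row 2 has {A,B,D,F}; column 2 has {B,C,F} — only E is left for (r2,c2).
row 2 has {A,B,D,E,F}; column 3 has {A,D,F} — only C is left for (r2,c3).
row 4 has {A,B,F}; column 2 has {B,C,E,F} — only D is left for (r4,c2).
row 4 has {A,B,D,F}; column 3 has {A,C,D,F} — only E is left for (r4,c3).
row 6 has {C,D,F}; column 1 has {A,B,D,F} — only E is left for (r6,c1).

E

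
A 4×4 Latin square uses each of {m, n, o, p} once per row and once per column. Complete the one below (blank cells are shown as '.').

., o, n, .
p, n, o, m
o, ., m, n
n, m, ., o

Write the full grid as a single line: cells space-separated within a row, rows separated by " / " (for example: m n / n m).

m o n p / p n o m / o p m n / n m p o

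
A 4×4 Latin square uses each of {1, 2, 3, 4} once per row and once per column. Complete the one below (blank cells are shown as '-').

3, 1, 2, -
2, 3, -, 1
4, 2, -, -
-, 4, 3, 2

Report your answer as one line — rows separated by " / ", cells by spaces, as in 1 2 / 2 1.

3 1 2 4 / 2 3 4 1 / 4 2 1 3 / 1 4 3 2

At row 1, column 4: row 1 has {1,2,3}; column 4 has {1,2}; that leaves 4.
At row 2, column 3: row 2 has {1,2,3}; column 3 has {2,3}; that leaves 4.
At row 3, column 3: row 3 has {2,4}; column 3 has {2,3,4}; that leaves 1.
At row 3, column 4: row 3 has {1,2,4}; column 4 has {1,2,4}; that leaves 3.
At row 4, column 1: row 4 has {2,3,4}; column 1 has {2,3,4}; that leaves 1.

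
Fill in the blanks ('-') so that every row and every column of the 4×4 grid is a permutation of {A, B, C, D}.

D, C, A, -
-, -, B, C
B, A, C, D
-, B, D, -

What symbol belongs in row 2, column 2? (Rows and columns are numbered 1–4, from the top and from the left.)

D

(r1,c4): row 1 has {A,C,D}; column 4 has {C,D}, so it must be B.
(r2,c1): row 2 has {B,C}; column 1 has {B,D}, so it must be A.
(r2,c2): row 2 has {A,B,C}; column 2 has {A,B,C}, so it must be D.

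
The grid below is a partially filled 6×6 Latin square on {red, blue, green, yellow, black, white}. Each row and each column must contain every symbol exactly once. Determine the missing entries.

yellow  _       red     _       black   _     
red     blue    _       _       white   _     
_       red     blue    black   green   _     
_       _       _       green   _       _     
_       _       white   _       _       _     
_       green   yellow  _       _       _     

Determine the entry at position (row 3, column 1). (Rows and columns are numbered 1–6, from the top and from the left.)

white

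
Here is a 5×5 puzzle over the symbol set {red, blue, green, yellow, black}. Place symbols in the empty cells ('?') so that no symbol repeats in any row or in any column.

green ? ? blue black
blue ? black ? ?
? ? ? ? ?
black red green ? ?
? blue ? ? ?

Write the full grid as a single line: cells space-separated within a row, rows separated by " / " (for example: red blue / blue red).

green yellow red blue black / blue green black red yellow / yellow black blue green red / black red green yellow blue / red blue yellow black green

row 1 has {blue,green,black}; column 2 has {red,blue} — only yellow is left for (r1,c2).
row 1 has {blue,green,yellow,black}; column 3 has {green,black} — only red is left for (r1,c3).
row 2 has {blue,black}; column 2 has {red,blue,yellow} — only green is left for (r2,c2).
row 3 is empty so far; column 2 has {red,blue,green,yellow} — only black is left for (r3,c2).
row 4 has {red,green,black}; column 4 has {blue} — only yellow is left for (r4,c4).
row 4 has {red,green,yellow,black}; column 5 has {black} — only blue is left for (r4,c5).
row 5 has {blue}; column 3 has {red,green,black} — only yellow is left for (r5,c3).
row 2 has {blue,green,black}; column 4 has {blue,yellow} — only red is left for (r2,c4).
row 2 has {red,blue,green,black}; column 5 has {blue,black} — only yellow is left for (r2,c5).
row 3 has {black}; column 3 has {red,green,yellow,black} — only blue is left for (r3,c3).
row 3 has {blue,black}; column 4 has {red,blue,yellow} — only green is left for (r3,c4).
row 3 has {blue,green,black}; column 5 has {blue,yellow,black} — only red is left for (r3,c5).
row 5 has {blue,yellow}; column 1 has {blue,green,black} — only red is left for (r5,c1).
row 5 has {red,blue,yellow}; column 4 has {red,blue,green,yellow} — only black is left for (r5,c4).
row 5 has {red,blue,yellow,black}; column 5 has {red,blue,yellow,black} — only green is left for (r5,c5).
row 3 has {red,blue,green,black}; column 1 has {red,blue,green,black} — only yellow is left for (r3,c1).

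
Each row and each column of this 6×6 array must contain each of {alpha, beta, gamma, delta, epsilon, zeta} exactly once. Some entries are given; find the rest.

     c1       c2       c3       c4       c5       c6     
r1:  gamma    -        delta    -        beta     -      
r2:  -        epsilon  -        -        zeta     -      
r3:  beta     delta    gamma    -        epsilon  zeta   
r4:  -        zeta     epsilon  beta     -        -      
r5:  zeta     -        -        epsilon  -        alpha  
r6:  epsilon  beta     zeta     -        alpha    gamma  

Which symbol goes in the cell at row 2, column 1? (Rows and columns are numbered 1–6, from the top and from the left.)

delta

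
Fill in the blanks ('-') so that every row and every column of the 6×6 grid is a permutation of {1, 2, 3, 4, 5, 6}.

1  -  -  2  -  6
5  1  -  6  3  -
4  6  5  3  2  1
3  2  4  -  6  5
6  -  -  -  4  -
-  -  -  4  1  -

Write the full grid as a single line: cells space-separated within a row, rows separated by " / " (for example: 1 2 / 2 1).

(r1,c3): row 1 has {1,2,6}; column 3 has {4,5}, so it must be 3.
(r1,c5): row 1 has {1,2,3,6}; column 5 has {1,2,3,4,6}, so it must be 5.
(r2,c3): row 2 has {1,3,5,6}; column 3 has {3,4,5}, so it must be 2.
(r2,c6): row 2 has {1,2,3,5,6}; column 6 has {1,5,6}, so it must be 4.
(r4,c4): row 4 has {2,3,4,5,6}; column 4 has {2,3,4,6}, so it must be 1.
(r5,c3): row 5 has {4,6}; column 3 has {2,3,4,5}, so it must be 1.
(r5,c4): row 5 has {1,4,6}; column 4 has {1,2,3,4,6}, so it must be 5.
(r6,c1): row 6 has {1,4}; column 1 has {1,3,4,5,6}, so it must be 2.
(r6,c3): row 6 has {1,2,4}; column 3 has {1,2,3,4,5}, so it must be 6.
(r6,c6): row 6 has {1,2,4,6}; column 6 has {1,4,5,6}, so it must be 3.
(r1,c2): row 1 has {1,2,3,5,6}; column 2 has {1,2,6}, so it must be 4.
(r5,c2): row 5 has {1,4,5,6}; column 2 has {1,2,4,6}, so it must be 3.
(r5,c6): row 5 has {1,3,4,5,6}; column 6 has {1,3,4,5,6}, so it must be 2.
(r6,c2): row 6 has {1,2,3,4,6}; column 2 has {1,2,3,4,6}, so it must be 5.

1 4 3 2 5 6 / 5 1 2 6 3 4 / 4 6 5 3 2 1 / 3 2 4 1 6 5 / 6 3 1 5 4 2 / 2 5 6 4 1 3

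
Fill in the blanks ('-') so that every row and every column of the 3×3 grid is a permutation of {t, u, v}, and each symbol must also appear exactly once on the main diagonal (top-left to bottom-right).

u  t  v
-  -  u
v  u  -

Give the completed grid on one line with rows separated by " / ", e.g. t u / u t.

u t v / t v u / v u t

(r2,c1): row 2 has {u}; column 1 has {u,v}, so it must be t.
(r2,c2): row 2 has {t,u}; column 2 has {t,u}; the diagonal has {u}, so it must be v.
(r3,c3): row 3 has {u,v}; column 3 has {u,v}; the diagonal has {u,v}, so it must be t.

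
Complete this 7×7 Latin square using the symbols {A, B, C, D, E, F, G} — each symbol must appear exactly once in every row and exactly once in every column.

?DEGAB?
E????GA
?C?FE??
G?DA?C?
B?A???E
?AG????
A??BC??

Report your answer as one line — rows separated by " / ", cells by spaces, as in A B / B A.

(r3,c1) = D
(r3,c3) = B
(r3,c6) = A
(r3,c7) = G
(r7,c3) = F
(r7,c7) = D
(r2,c3) = C
(r2,c4) = D
(r5,c4) = C
(r6,c4) = E
(r7,c6) = E
(r7,c2) = G
(r5,c2) = F
(r5,c6) = D
(r6,c6) = F
(r2,c2) = B
(r2,c5) = F
(r4,c2) = E
(r4,c5) = B
(r4,c7) = F
(r5,c5) = G
(r6,c1) = C
(r6,c5) = D
(r6,c7) = B
(r1,c1) = F
(r1,c7) = C

F D E G A B C / E B C D F G A / D C B F E A G / G E D A B C F / B F A C G D E / C A G E D F B / A G F B C E D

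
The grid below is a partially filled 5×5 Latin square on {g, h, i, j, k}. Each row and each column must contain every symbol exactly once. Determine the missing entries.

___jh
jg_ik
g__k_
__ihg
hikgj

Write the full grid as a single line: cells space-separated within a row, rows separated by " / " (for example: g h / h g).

row 1 has {h,j}; column 2 has {g,i} — only k is left for (r1,c2).
row 1 has {h,j,k}; column 3 has {i,k} — only g is left for (r1,c3).
row 2 has {g,i,j,k}; column 3 has {g,i,k} — only h is left for (r2,c3).
row 3 has {g,k}; column 3 has {g,h,i,k} — only j is left for (r3,c3).
row 3 has {g,j,k}; column 5 has {g,h,j,k} — only i is left for (r3,c5).
row 4 has {g,h,i}; column 1 has {g,h,j} — only k is left for (r4,c1).
row 4 has {g,h,i,k}; column 2 has {g,i,k} — only j is left for (r4,c2).
row 1 has {g,h,j,k}; column 1 has {g,h,j,k} — only i is left for (r1,c1).
row 3 has {g,i,j,k}; column 2 has {g,i,j,k} — only h is left for (r3,c2).

i k g j h / j g h i k / g h j k i / k j i h g / h i k g j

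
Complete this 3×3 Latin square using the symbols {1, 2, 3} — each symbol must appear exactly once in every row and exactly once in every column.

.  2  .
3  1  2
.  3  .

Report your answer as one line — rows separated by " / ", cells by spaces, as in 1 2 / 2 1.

1 2 3 / 3 1 2 / 2 3 1

(r1,c1) = 1
(r1,c3) = 3
(r3,c1) = 2
(r3,c3) = 1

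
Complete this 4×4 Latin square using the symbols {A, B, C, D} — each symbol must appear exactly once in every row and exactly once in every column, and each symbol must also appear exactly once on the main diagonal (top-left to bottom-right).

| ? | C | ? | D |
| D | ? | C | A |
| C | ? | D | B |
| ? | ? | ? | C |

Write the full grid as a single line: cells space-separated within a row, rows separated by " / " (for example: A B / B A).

(r2,c2) = B
(r3,c2) = A
(r4,c2) = D
(r1,c1) = A
(r1,c3) = B
(r4,c1) = B
(r4,c3) = A

A C B D / D B C A / C A D B / B D A C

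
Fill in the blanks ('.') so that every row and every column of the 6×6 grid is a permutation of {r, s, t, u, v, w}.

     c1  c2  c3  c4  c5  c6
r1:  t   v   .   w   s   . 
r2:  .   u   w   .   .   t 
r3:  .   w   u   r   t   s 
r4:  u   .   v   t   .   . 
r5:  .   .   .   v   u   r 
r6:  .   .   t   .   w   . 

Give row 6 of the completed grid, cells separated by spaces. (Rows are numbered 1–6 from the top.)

(r1,c3) = r
(r1,c6) = u
(r2,c4) = s
(r3,c1) = v
(r4,c5) = r
(r4,c6) = w
(r5,c3) = s
(r6,c4) = u
(r6,c6) = v
(r2,c1) = r
(r2,c5) = v
(r4,c2) = s
(r5,c1) = w
(r5,c2) = t
(r6,c1) = s
(r6,c2) = r

s r t u w v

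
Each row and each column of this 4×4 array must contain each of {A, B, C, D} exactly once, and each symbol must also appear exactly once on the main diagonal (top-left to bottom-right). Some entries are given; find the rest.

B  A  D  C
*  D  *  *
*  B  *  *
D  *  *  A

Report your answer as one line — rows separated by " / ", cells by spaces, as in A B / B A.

B A D C / C D A B / A B C D / D C B A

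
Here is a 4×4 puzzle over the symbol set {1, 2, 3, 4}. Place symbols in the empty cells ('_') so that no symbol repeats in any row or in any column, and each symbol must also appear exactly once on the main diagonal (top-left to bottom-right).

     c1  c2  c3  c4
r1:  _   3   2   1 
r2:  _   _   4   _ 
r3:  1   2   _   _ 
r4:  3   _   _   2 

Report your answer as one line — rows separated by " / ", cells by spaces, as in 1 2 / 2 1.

At row 1, column 1: row 1 has {1,2,3}; column 1 has {1,3}; the diagonal has {2}; that leaves 4.
At row 2, column 1: row 2 has {4}; column 1 has {1,3,4}; that leaves 2.
At row 2, column 2: row 2 has {2,4}; column 2 has {2,3}; the diagonal has {2,4}; that leaves 1.
At row 2, column 4: row 2 has {1,2,4}; column 4 has {1,2}; that leaves 3.
At row 3, column 3: row 3 has {1,2}; column 3 has {2,4}; the diagonal has {1,2,4}; that leaves 3.
At row 3, column 4: row 3 has {1,2,3}; column 4 has {1,2,3}; that leaves 4.
At row 4, column 2: row 4 has {2,3}; column 2 has {1,2,3}; that leaves 4.
At row 4, column 3: row 4 has {2,3,4}; column 3 has {2,3,4}; that leaves 1.

4 3 2 1 / 2 1 4 3 / 1 2 3 4 / 3 4 1 2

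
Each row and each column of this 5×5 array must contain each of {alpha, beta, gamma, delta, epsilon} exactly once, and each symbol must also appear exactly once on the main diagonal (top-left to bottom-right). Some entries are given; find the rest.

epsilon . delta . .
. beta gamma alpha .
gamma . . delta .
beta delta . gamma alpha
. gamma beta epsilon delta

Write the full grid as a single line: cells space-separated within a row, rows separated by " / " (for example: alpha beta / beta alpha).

(r1,c2) = alpha
(r1,c4) = beta
(r1,c5) = gamma
(r2,c1) = delta
(r2,c5) = epsilon
(r3,c2) = epsilon
(r3,c3) = alpha
(r3,c5) = beta
(r4,c3) = epsilon
(r5,c1) = alpha

epsilon alpha delta beta gamma / delta beta gamma alpha epsilon / gamma epsilon alpha delta beta / beta delta epsilon gamma alpha / alpha gamma beta epsilon delta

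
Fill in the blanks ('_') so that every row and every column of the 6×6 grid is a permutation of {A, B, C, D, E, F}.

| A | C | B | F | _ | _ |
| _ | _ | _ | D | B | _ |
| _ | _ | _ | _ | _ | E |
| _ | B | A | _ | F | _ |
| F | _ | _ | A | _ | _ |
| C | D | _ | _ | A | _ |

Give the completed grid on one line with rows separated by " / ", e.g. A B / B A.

A C B F E D / E F C D B A / B A F C D E / D B A E F C / F E D A C B / C D E B A F

At row 1, column 6: row 1 has {A,B,C,F}; column 6 has {E}; that leaves D.
At row 2, column 1: row 2 has {B,D}; column 1 has {A,C,F}; that leaves E.
At row 4, column 1: row 4 has {A,B,F}; column 1 has {A,C,E,F}; that leaves D.
At row 4, column 6: row 4 has {A,B,D,F}; column 6 has {D,E}; that leaves C.
At row 5, column 2: row 5 has {A,F}; column 2 has {B,C,D}; that leaves E.
At row 5, column 6: row 5 has {A,E,F}; column 6 has {C,D,E}; that leaves B.
At row 6, column 6: row 6 has {A,C,D}; column 6 has {B,C,D,E}; that leaves F.
At row 1, column 5: row 1 has {A,B,C,D,F}; column 5 has {A,B,F}; that leaves E.
At row 2, column 6: row 2 has {B,D,E}; column 6 has {B,C,D,E,F}; that leaves A.
At row 3, column 1: row 3 has {E}; column 1 has {A,C,D,E,F}; that leaves B.
At row 3, column 4: row 3 has {B,E}; column 4 has {A,D,F}; that leaves C.
At row 3, column 5: row 3 has {B,C,E}; column 5 has {A,B,E,F}; that leaves D.
At row 4, column 4: row 4 has {A,B,C,D,F}; column 4 has {A,C,D,F}; that leaves E.
At row 5, column 5: row 5 has {A,B,E,F}; column 5 has {A,B,D,E,F}; that leaves C.
At row 6, column 3: row 6 has {A,C,D,F}; column 3 has {A,B}; that leaves E.
At row 6, column 4: row 6 has {A,C,D,E,F}; column 4 has {A,C,D,E,F}; that leaves B.
At row 2, column 2: row 2 has {A,B,D,E}; column 2 has {B,C,D,E}; that leaves F.
At row 2, column 3: row 2 has {A,B,D,E,F}; column 3 has {A,B,E}; that leaves C.
At row 3, column 2: row 3 has {B,C,D,E}; column 2 has {B,C,D,E,F}; that leaves A.
At row 3, column 3: row 3 has {A,B,C,D,E}; column 3 has {A,B,C,E}; that leaves F.
At row 5, column 3: row 5 has {A,B,C,E,F}; column 3 has {A,B,C,E,F}; that leaves D.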